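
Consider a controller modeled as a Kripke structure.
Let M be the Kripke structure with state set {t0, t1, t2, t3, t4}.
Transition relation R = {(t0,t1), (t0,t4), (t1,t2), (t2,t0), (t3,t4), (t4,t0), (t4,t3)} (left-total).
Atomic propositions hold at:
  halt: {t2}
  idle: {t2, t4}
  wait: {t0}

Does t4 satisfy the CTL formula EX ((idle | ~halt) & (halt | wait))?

Sat(~halt) = {t0, t1, t3, t4}
Sat(idle | ~halt) = {t0, t1, t2, t3, t4}
Sat(halt | wait) = {t0, t2}
Sat((idle | ~halt) & (halt | wait)) = {t0, t2}
Sat(EX ((idle | ~halt) & (halt | wait))) = {s : some successor in {t0, t2}} = {t1, t2, t4}
t4 ∈ Sat(EX ((idle | ~halt) & (halt | wait))) = {t1, t2, t4}, so the formula holds at t4.

Yes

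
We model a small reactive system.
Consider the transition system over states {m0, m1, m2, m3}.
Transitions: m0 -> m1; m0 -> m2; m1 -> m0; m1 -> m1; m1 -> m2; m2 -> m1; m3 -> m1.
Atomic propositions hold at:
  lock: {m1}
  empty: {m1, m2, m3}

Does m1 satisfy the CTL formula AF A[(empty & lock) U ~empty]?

No

Sat(empty & lock) = {m1}
Sat(~empty) = {m0}
A[(empty & lock) U ~empty]: least fixpoint, start Z0 = Sat(~empty) = {m0}, add states in Sat(empty & lock) with every successor in Z. Already a fixed point.
Sat(A[(empty & lock) U ~empty]) = {m0}
AF A[(empty & lock) U ~empty]: least fixpoint, start Z0 = {m0}, add states with every successor in Z. Already a fixed point.
Sat(AF A[(empty & lock) U ~empty]) = {m0}
m1 ∉ Sat(AF A[(empty & lock) U ~empty]) = {m0}, so the formula does not hold at m1.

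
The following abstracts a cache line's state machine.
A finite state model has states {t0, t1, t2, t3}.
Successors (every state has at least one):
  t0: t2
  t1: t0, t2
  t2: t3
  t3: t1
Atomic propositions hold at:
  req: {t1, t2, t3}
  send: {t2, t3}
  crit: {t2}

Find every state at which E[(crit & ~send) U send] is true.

{t2, t3}

Sat(~send) = {t0, t1}
Sat(crit & ~send) = ∅
E[(crit & ~send) U send]: least fixpoint, start Z0 = Sat(send) = {t2, t3}, add states in Sat(crit & ~send) with some successor in Z. Already a fixed point.
Sat(E[(crit & ~send) U send]) = {t2, t3}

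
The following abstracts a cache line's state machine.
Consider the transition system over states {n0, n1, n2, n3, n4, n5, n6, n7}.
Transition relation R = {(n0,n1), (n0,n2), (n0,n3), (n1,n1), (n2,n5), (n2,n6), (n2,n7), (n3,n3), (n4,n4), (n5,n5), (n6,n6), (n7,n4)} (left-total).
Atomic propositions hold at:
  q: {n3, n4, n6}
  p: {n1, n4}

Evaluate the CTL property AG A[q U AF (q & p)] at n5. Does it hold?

No

Sat(q & p) = {n4}
AF (q & p): least fixpoint, start Z0 = {n4}, add states with every successor in Z. Z1 = {n4, n7}; fixed.
Sat(AF (q & p)) = {n4, n7}
A[q U AF (q & p)]: least fixpoint, start Z0 = Sat(AF (q & p)) = {n4, n7}, add states in Sat(q) with every successor in Z. Already a fixed point.
Sat(A[q U AF (q & p)]) = {n4, n7}
AG A[q U AF (q & p)]: greatest fixpoint, start Z0 = {n4, n7}, keep only states in Sat with every successor in Z. Already a fixed point.
Sat(AG A[q U AF (q & p)]) = {n4, n7}
n5 ∉ Sat(AG A[q U AF (q & p)]) = {n4, n7}, so the formula does not hold at n5.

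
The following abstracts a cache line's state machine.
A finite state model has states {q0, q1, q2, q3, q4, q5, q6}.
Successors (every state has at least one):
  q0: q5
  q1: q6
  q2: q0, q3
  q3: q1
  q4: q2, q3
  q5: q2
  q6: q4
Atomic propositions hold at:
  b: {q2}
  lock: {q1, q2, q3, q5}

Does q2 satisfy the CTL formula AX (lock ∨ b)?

Sat(lock ∨ b) = {q1, q2, q3, q5}
Sat(AX (lock ∨ b)) = {s : every successor in {q1, q2, q3, q5}} = {q0, q3, q4, q5}
q2 ∉ Sat(AX (lock ∨ b)) = {q0, q3, q4, q5}, so the formula does not hold at q2.

No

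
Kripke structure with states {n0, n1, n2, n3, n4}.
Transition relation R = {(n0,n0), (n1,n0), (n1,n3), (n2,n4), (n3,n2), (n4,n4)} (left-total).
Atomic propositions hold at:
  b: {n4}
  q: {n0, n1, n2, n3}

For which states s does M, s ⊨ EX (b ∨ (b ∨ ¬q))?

{n2, n4}

Sat(¬q) = {n4}
Sat(b ∨ ¬q) = {n4}
Sat(b ∨ (b ∨ ¬q)) = {n4}
Sat(EX (b ∨ (b ∨ ¬q))) = {s : some successor in {n4}} = {n2, n4}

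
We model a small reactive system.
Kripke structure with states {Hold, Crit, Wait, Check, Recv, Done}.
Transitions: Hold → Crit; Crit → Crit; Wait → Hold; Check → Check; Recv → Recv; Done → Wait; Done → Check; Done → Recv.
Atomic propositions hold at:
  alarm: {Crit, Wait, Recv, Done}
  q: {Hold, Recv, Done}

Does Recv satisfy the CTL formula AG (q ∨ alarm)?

Sat(q ∨ alarm) = {Hold, Crit, Wait, Recv, Done}
AG (q ∨ alarm): greatest fixpoint, start Z0 = {Hold, Crit, Wait, Recv, Done}, keep only states in Sat with every successor in Z. Z1 = {Hold, Crit, Wait, Recv}; fixed.
Sat(AG (q ∨ alarm)) = {Hold, Crit, Wait, Recv}
Recv ∈ Sat(AG (q ∨ alarm)) = {Hold, Crit, Wait, Recv}, so the formula holds at Recv.

Yes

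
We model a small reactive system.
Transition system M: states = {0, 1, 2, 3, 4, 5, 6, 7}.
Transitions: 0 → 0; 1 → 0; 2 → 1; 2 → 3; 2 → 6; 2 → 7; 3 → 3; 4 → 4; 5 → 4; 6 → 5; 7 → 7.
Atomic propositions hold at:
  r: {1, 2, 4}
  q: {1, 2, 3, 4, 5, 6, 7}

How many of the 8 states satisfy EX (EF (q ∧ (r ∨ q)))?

6

Sat(r ∨ q) = {1, 2, 3, 4, 5, 6, 7}
Sat(q ∧ (r ∨ q)) = {1, 2, 3, 4, 5, 6, 7}
EF (q ∧ (r ∨ q)): least fixpoint, start Z0 = {1, 2, 3, 4, 5, 6, 7}, add states with some successor in Z. Already a fixed point.
Sat(EF (q ∧ (r ∨ q))) = {1, 2, 3, 4, 5, 6, 7}
Sat(EX (EF (q ∧ (r ∨ q)))) = {s : some successor in {1, 2, 3, 4, 5, 6, 7}} = {2, 3, 4, 5, 6, 7}
|Sat(EX (EF (q ∧ (r ∨ q))))| = |{2, 3, 4, 5, 6, 7}| = 6.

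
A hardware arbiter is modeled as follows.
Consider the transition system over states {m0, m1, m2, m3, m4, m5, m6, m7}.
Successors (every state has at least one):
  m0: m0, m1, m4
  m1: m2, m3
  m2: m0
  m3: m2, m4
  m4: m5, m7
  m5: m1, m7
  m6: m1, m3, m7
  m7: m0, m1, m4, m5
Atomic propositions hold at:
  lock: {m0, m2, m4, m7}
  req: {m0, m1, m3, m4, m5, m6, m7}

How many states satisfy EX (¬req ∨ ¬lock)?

Sat(¬req) = {m2}
Sat(¬lock) = {m1, m3, m5, m6}
Sat(¬req ∨ ¬lock) = {m1, m2, m3, m5, m6}
Sat(EX (¬req ∨ ¬lock)) = {s : some successor in {m1, m2, m3, m5, m6}} = {m0, m1, m3, m4, m5, m6, m7}
|Sat(EX (¬req ∨ ¬lock))| = |{m0, m1, m3, m4, m5, m6, m7}| = 7.

7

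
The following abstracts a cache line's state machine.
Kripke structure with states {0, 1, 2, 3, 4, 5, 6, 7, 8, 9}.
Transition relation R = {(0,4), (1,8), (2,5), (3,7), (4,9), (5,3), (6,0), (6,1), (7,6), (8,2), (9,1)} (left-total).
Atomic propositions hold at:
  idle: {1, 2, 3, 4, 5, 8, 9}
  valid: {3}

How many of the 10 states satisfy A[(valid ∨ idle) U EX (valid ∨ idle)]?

Sat(valid ∨ idle) = {1, 2, 3, 4, 5, 8, 9}
Sat(EX (valid ∨ idle)) = {s : some successor in {1, 2, 3, 4, 5, 8, 9}} = {0, 1, 2, 4, 5, 6, 8, 9}
A[(valid ∨ idle) U EX (valid ∨ idle)]: least fixpoint, start Z0 = Sat(EX (valid ∨ idle)) = {0, 1, 2, 4, 5, 6, 8, 9}, add states in Sat(valid ∨ idle) with every successor in Z. Already a fixed point.
Sat(A[(valid ∨ idle) U EX (valid ∨ idle)]) = {0, 1, 2, 4, 5, 6, 8, 9}
|Sat(A[(valid ∨ idle) U EX (valid ∨ idle)])| = |{0, 1, 2, 4, 5, 6, 8, 9}| = 8.

8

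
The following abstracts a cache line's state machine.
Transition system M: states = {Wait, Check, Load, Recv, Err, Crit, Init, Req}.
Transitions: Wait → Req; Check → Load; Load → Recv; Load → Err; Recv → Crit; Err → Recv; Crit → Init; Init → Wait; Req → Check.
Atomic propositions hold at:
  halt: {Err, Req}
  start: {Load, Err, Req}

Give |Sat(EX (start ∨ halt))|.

Sat(start ∨ halt) = {Load, Err, Req}
Sat(EX (start ∨ halt)) = {s : some successor in {Load, Err, Req}} = {Wait, Check, Load}
|Sat(EX (start ∨ halt))| = |{Wait, Check, Load}| = 3.

3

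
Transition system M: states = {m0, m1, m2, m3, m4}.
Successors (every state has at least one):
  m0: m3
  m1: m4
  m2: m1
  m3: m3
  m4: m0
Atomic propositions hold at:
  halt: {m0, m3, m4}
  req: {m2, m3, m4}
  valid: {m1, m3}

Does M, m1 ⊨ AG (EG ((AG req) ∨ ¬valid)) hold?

No

AG req: greatest fixpoint, start Z0 = {m2, m3, m4}, keep only states in Sat with every successor in Z. Z1 = {m3}; fixed.
Sat(AG req) = {m3}
Sat(¬valid) = {m0, m2, m4}
Sat((AG req) ∨ ¬valid) = {m0, m2, m3, m4}
EG ((AG req) ∨ ¬valid): greatest fixpoint, start Z0 = {m0, m2, m3, m4}, keep only states in Sat with some successor in Z. Z1 = {m0, m3, m4}; fixed.
Sat(EG ((AG req) ∨ ¬valid)) = {m0, m3, m4}
AG (EG ((AG req) ∨ ¬valid)): greatest fixpoint, start Z0 = {m0, m3, m4}, keep only states in Sat with every successor in Z. Already a fixed point.
Sat(AG (EG ((AG req) ∨ ¬valid))) = {m0, m3, m4}
m1 ∉ Sat(AG (EG ((AG req) ∨ ¬valid))) = {m0, m3, m4}, so the formula does not hold at m1.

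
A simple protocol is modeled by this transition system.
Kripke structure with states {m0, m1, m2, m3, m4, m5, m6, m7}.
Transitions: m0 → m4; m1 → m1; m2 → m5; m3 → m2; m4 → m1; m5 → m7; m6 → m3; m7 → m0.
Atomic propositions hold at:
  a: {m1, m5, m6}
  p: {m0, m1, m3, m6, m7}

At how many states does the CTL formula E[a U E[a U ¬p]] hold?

Sat(¬p) = {m2, m4, m5}
E[a U ¬p]: least fixpoint, start Z0 = Sat(¬p) = {m2, m4, m5}, add states in Sat(a) with some successor in Z. Already a fixed point.
Sat(E[a U ¬p]) = {m2, m4, m5}
E[a U E[a U ¬p]]: least fixpoint, start Z0 = Sat(E[a U ¬p]) = {m2, m4, m5}, add states in Sat(a) with some successor in Z. Already a fixed point.
Sat(E[a U E[a U ¬p]]) = {m2, m4, m5}
|Sat(E[a U E[a U ¬p]])| = |{m2, m4, m5}| = 3.

3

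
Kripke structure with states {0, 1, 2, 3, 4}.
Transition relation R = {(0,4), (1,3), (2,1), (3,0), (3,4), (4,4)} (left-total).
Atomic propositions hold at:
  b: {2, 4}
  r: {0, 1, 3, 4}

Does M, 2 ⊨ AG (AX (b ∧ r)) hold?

No

Sat(b ∧ r) = {4}
Sat(AX (b ∧ r)) = {s : every successor in {4}} = {0, 4}
AG (AX (b ∧ r)): greatest fixpoint, start Z0 = {0, 4}, keep only states in Sat with every successor in Z. Already a fixed point.
Sat(AG (AX (b ∧ r))) = {0, 4}
2 ∉ Sat(AG (AX (b ∧ r))) = {0, 4}, so the formula does not hold at 2.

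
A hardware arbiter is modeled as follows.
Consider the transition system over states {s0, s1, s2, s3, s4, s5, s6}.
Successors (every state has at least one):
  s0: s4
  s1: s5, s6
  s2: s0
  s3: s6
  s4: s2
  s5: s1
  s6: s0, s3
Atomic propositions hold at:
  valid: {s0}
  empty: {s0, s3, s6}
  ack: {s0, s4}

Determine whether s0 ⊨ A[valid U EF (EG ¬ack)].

Sat(¬ack) = {s1, s2, s3, s5, s6}
EG ¬ack: greatest fixpoint, start Z0 = {s1, s2, s3, s5, s6}, keep only states in Sat with some successor in Z. Z1 = {s1, s3, s5, s6}; fixed.
Sat(EG ¬ack) = {s1, s3, s5, s6}
EF (EG ¬ack): least fixpoint, start Z0 = {s1, s3, s5, s6}, add states with some successor in Z. Already a fixed point.
Sat(EF (EG ¬ack)) = {s1, s3, s5, s6}
A[valid U EF (EG ¬ack)]: least fixpoint, start Z0 = Sat(EF (EG ¬ack)) = {s1, s3, s5, s6}, add states in Sat(valid) with every successor in Z. Already a fixed point.
Sat(A[valid U EF (EG ¬ack)]) = {s1, s3, s5, s6}
s0 ∉ Sat(A[valid U EF (EG ¬ack)]) = {s1, s3, s5, s6}, so the formula does not hold at s0.

No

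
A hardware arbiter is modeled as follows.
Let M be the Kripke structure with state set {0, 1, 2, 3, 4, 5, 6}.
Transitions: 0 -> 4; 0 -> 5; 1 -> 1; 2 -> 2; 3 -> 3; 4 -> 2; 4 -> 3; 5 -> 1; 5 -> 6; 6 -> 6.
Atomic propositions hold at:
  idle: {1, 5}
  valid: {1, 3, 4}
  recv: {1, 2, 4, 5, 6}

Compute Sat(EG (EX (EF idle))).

{0, 1, 5}

EF idle: least fixpoint, start Z0 = {1, 5}, add states with some successor in Z. Z1 = {0, 1, 5}; fixed.
Sat(EF idle) = {0, 1, 5}
Sat(EX (EF idle)) = {s : some successor in {0, 1, 5}} = {0, 1, 5}
EG (EX (EF idle)): greatest fixpoint, start Z0 = {0, 1, 5}, keep only states in Sat with some successor in Z. Already a fixed point.
Sat(EG (EX (EF idle))) = {0, 1, 5}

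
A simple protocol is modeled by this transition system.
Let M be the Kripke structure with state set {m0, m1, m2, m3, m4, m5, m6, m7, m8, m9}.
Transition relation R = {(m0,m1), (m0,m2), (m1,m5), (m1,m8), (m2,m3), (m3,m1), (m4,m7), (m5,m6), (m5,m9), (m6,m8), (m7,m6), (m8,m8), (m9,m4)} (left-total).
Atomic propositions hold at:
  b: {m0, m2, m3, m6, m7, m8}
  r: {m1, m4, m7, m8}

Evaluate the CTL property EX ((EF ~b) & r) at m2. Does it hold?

Sat(~b) = {m1, m4, m5, m9}
EF ~b: least fixpoint, start Z0 = {m1, m4, m5, m9}, add states with some successor in Z. Z1 = {m0, m1, m3, m4, m5, m9}; Z2 = {m0, m1, m2, m3, m4, m5, m9}; fixed.
Sat(EF ~b) = {m0, m1, m2, m3, m4, m5, m9}
Sat((EF ~b) & r) = {m1, m4}
Sat(EX ((EF ~b) & r)) = {s : some successor in {m1, m4}} = {m0, m3, m9}
m2 ∉ Sat(EX ((EF ~b) & r)) = {m0, m3, m9}, so the formula does not hold at m2.

No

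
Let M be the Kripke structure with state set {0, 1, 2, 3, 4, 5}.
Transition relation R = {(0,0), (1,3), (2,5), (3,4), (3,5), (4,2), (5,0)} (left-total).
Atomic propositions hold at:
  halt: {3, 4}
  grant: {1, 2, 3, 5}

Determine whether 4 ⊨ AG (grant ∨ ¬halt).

Sat(¬halt) = {0, 1, 2, 5}
Sat(grant ∨ ¬halt) = {0, 1, 2, 3, 5}
AG (grant ∨ ¬halt): greatest fixpoint, start Z0 = {0, 1, 2, 3, 5}, keep only states in Sat with every successor in Z. Z1 = {0, 1, 2, 5}; Z2 = {0, 2, 5}; fixed.
Sat(AG (grant ∨ ¬halt)) = {0, 2, 5}
4 ∉ Sat(AG (grant ∨ ¬halt)) = {0, 2, 5}, so the formula does not hold at 4.

No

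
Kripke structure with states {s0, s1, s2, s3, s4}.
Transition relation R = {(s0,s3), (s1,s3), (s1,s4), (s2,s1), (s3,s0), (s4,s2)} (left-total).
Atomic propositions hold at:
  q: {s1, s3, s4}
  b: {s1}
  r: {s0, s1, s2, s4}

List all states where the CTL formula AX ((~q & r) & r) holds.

{s3, s4}

Sat(~q) = {s0, s2}
Sat(~q & r) = {s0, s2}
Sat((~q & r) & r) = {s0, s2}
Sat(AX ((~q & r) & r)) = {s : every successor in {s0, s2}} = {s3, s4}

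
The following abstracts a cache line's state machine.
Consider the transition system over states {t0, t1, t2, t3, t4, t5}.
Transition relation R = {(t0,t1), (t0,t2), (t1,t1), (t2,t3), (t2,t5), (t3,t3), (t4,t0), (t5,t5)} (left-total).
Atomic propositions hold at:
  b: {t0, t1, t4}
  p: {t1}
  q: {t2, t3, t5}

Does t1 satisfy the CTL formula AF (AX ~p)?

No

Sat(~p) = {t0, t2, t3, t4, t5}
Sat(AX ~p) = {s : every successor in {t0, t2, t3, t4, t5}} = {t2, t3, t4, t5}
AF (AX ~p): least fixpoint, start Z0 = {t2, t3, t4, t5}, add states with every successor in Z. Already a fixed point.
Sat(AF (AX ~p)) = {t2, t3, t4, t5}
t1 ∉ Sat(AF (AX ~p)) = {t2, t3, t4, t5}, so the formula does not hold at t1.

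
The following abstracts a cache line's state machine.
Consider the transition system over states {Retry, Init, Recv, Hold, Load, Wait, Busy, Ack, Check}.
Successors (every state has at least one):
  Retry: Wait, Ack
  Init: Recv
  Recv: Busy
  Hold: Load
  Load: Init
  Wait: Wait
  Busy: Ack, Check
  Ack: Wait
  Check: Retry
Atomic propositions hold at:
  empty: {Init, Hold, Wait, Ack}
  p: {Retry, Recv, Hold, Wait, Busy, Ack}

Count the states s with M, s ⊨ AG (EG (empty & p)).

Sat(empty & p) = {Hold, Wait, Ack}
EG (empty & p): greatest fixpoint, start Z0 = {Hold, Wait, Ack}, keep only states in Sat with some successor in Z. Z1 = {Wait, Ack}; fixed.
Sat(EG (empty & p)) = {Wait, Ack}
AG (EG (empty & p)): greatest fixpoint, start Z0 = {Wait, Ack}, keep only states in Sat with every successor in Z. Already a fixed point.
Sat(AG (EG (empty & p))) = {Wait, Ack}
|Sat(AG (EG (empty & p)))| = |{Wait, Ack}| = 2.

2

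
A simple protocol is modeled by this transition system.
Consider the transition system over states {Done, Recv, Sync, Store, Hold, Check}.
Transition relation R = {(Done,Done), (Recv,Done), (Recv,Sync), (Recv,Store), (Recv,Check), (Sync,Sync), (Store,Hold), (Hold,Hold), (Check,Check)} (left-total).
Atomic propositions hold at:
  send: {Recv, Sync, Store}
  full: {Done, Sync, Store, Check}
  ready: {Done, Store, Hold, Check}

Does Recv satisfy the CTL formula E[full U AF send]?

Yes

AF send: least fixpoint, start Z0 = {Recv, Sync, Store}, add states with every successor in Z. Already a fixed point.
Sat(AF send) = {Recv, Sync, Store}
E[full U AF send]: least fixpoint, start Z0 = Sat(AF send) = {Recv, Sync, Store}, add states in Sat(full) with some successor in Z. Already a fixed point.
Sat(E[full U AF send]) = {Recv, Sync, Store}
Recv ∈ Sat(E[full U AF send]) = {Recv, Sync, Store}, so the formula holds at Recv.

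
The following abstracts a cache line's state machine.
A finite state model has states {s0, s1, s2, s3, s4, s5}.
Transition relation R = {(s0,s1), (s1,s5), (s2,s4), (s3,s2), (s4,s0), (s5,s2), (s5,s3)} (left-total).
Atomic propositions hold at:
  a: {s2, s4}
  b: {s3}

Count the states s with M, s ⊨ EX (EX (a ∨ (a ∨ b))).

3

Sat(a ∨ b) = {s2, s3, s4}
Sat(a ∨ (a ∨ b)) = {s2, s3, s4}
Sat(EX (a ∨ (a ∨ b))) = {s : some successor in {s2, s3, s4}} = {s2, s3, s5}
Sat(EX (EX (a ∨ (a ∨ b)))) = {s : some successor in {s2, s3, s5}} = {s1, s3, s5}
|Sat(EX (EX (a ∨ (a ∨ b))))| = |{s1, s3, s5}| = 3.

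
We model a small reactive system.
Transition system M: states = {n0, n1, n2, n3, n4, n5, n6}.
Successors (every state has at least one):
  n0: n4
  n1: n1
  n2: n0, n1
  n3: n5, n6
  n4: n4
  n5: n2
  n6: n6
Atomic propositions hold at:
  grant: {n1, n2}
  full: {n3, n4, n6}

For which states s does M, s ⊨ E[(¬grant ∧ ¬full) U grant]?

{n1, n2, n5}

Sat(¬grant) = {n0, n3, n4, n5, n6}
Sat(¬full) = {n0, n1, n2, n5}
Sat(¬grant ∧ ¬full) = {n0, n5}
E[(¬grant ∧ ¬full) U grant]: least fixpoint, start Z0 = Sat(grant) = {n1, n2}, add states in Sat(¬grant ∧ ¬full) with some successor in Z. Z1 = {n1, n2, n5}; fixed.
Sat(E[(¬grant ∧ ¬full) U grant]) = {n1, n2, n5}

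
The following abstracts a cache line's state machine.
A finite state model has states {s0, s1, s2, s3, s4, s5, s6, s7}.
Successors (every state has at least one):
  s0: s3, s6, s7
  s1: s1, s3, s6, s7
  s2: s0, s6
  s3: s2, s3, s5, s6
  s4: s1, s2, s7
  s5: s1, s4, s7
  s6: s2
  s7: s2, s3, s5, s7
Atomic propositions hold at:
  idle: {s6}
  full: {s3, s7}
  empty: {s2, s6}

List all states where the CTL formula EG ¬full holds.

{s0, s1, s2, s4, s5, s6}

Sat(¬full) = {s0, s1, s2, s4, s5, s6}
EG ¬full: greatest fixpoint, start Z0 = {s0, s1, s2, s4, s5, s6}, keep only states in Sat with some successor in Z. Already a fixed point.
Sat(EG ¬full) = {s0, s1, s2, s4, s5, s6}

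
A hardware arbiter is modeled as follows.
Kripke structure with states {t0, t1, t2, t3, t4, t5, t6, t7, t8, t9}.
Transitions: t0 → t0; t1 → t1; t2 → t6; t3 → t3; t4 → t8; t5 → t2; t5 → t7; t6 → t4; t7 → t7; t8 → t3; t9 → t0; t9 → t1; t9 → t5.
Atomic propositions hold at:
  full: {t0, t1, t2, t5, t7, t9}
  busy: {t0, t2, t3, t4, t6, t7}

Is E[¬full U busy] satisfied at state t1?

No

Sat(¬full) = {t3, t4, t6, t8}
E[¬full U busy]: least fixpoint, start Z0 = Sat(busy) = {t0, t2, t3, t4, t6, t7}, add states in Sat(¬full) with some successor in Z. Z1 = {t0, t2, t3, t4, t6, t7, t8}; fixed.
Sat(E[¬full U busy]) = {t0, t2, t3, t4, t6, t7, t8}
t1 ∉ Sat(E[¬full U busy]) = {t0, t2, t3, t4, t6, t7, t8}, so the formula does not hold at t1.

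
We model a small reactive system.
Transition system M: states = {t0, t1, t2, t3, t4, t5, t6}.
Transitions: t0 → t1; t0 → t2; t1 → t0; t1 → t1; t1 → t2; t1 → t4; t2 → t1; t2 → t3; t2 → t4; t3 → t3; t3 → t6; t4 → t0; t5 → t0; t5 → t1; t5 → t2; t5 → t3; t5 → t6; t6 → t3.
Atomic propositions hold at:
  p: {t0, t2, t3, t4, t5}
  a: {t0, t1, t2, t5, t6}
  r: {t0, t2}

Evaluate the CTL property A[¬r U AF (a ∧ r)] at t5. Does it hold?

Sat(¬r) = {t1, t3, t4, t5, t6}
Sat(a ∧ r) = {t0, t2}
AF (a ∧ r): least fixpoint, start Z0 = {t0, t2}, add states with every successor in Z. Z1 = {t0, t2, t4}; fixed.
Sat(AF (a ∧ r)) = {t0, t2, t4}
A[¬r U AF (a ∧ r)]: least fixpoint, start Z0 = Sat(AF (a ∧ r)) = {t0, t2, t4}, add states in Sat(¬r) with every successor in Z. Already a fixed point.
Sat(A[¬r U AF (a ∧ r)]) = {t0, t2, t4}
t5 ∉ Sat(A[¬r U AF (a ∧ r)]) = {t0, t2, t4}, so the formula does not hold at t5.

No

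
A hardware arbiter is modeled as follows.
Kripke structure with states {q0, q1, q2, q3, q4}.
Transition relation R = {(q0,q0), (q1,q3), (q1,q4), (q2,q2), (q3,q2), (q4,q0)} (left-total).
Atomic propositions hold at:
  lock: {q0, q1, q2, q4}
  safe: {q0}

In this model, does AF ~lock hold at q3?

Sat(~lock) = {q3}
AF ~lock: least fixpoint, start Z0 = {q3}, add states with every successor in Z. Already a fixed point.
Sat(AF ~lock) = {q3}
q3 ∈ Sat(AF ~lock) = {q3}, so the formula holds at q3.

Yes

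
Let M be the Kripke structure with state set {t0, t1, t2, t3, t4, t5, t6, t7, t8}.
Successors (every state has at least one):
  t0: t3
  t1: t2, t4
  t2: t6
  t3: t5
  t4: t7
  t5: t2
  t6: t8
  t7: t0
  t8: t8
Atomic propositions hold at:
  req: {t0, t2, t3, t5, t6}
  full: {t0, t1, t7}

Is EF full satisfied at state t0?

EF full: least fixpoint, start Z0 = {t0, t1, t7}, add states with some successor in Z. Z1 = {t0, t1, t4, t7}; fixed.
Sat(EF full) = {t0, t1, t4, t7}
t0 ∈ Sat(EF full) = {t0, t1, t4, t7}, so the formula holds at t0.

Yes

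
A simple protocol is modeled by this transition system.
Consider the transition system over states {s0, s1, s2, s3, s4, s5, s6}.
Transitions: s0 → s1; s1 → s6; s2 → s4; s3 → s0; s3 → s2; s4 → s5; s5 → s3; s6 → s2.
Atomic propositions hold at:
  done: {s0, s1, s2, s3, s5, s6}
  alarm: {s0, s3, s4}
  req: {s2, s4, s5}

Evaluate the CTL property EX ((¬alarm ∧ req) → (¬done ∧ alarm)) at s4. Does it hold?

No

Sat(¬alarm) = {s1, s2, s5, s6}
Sat(¬alarm ∧ req) = {s2, s5}
Sat(¬done) = {s4}
Sat(¬done ∧ alarm) = {s4}
Sat((¬alarm ∧ req) → (¬done ∧ alarm)) = {s0, s1, s3, s4, s6}
Sat(EX ((¬alarm ∧ req) → (¬done ∧ alarm))) = {s : some successor in {s0, s1, s3, s4, s6}} = {s0, s1, s2, s3, s5}
s4 ∉ Sat(EX ((¬alarm ∧ req) → (¬done ∧ alarm))) = {s0, s1, s2, s3, s5}, so the formula does not hold at s4.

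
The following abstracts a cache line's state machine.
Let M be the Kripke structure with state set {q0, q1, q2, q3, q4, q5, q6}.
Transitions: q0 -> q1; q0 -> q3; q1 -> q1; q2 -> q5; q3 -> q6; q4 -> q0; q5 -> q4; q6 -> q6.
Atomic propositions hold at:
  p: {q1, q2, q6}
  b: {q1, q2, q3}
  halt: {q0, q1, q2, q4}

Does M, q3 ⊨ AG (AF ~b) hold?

Sat(~b) = {q0, q4, q5, q6}
AF ~b: least fixpoint, start Z0 = {q0, q4, q5, q6}, add states with every successor in Z. Z1 = {q0, q2, q3, q4, q5, q6}; fixed.
Sat(AF ~b) = {q0, q2, q3, q4, q5, q6}
AG (AF ~b): greatest fixpoint, start Z0 = {q0, q2, q3, q4, q5, q6}, keep only states in Sat with every successor in Z. Z1 = {q2, q3, q4, q5, q6}; Z2 = {q2, q3, q5, q6}; Z3 = {q2, q3, q6}; Z4 = {q3, q6}; fixed.
Sat(AG (AF ~b)) = {q3, q6}
q3 ∈ Sat(AG (AF ~b)) = {q3, q6}, so the formula holds at q3.

Yes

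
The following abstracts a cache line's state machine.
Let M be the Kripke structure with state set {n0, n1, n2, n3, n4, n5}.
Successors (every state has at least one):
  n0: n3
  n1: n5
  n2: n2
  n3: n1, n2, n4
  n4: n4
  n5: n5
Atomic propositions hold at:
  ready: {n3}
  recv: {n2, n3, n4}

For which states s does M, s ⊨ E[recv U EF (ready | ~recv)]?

{n0, n1, n3, n5}

Sat(~recv) = {n0, n1, n5}
Sat(ready | ~recv) = {n0, n1, n3, n5}
EF (ready | ~recv): least fixpoint, start Z0 = {n0, n1, n3, n5}, add states with some successor in Z. Already a fixed point.
Sat(EF (ready | ~recv)) = {n0, n1, n3, n5}
E[recv U EF (ready | ~recv)]: least fixpoint, start Z0 = Sat(EF (ready | ~recv)) = {n0, n1, n3, n5}, add states in Sat(recv) with some successor in Z. Already a fixed point.
Sat(E[recv U EF (ready | ~recv)]) = {n0, n1, n3, n5}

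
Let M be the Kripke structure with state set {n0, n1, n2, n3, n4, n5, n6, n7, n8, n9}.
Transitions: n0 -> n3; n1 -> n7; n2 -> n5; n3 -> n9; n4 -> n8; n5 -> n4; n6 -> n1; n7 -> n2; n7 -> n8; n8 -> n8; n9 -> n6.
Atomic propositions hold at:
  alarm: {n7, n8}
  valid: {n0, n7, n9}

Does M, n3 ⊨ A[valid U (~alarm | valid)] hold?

Yes

Sat(~alarm) = {n0, n1, n2, n3, n4, n5, n6, n9}
Sat(~alarm | valid) = {n0, n1, n2, n3, n4, n5, n6, n7, n9}
A[valid U (~alarm | valid)]: least fixpoint, start Z0 = Sat((~alarm | valid)) = {n0, n1, n2, n3, n4, n5, n6, n7, n9}, add states in Sat(valid) with every successor in Z. Already a fixed point.
Sat(A[valid U (~alarm | valid)]) = {n0, n1, n2, n3, n4, n5, n6, n7, n9}
n3 ∈ Sat(A[valid U (~alarm | valid)]) = {n0, n1, n2, n3, n4, n5, n6, n7, n9}, so the formula holds at n3.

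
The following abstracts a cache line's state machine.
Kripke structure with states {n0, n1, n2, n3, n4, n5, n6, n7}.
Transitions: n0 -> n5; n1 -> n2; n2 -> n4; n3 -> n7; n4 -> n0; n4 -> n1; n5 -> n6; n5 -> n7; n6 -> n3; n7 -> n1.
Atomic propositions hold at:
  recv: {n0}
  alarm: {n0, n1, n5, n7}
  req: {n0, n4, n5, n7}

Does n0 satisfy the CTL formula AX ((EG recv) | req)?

EG recv: greatest fixpoint, start Z0 = {n0}, keep only states in Sat with some successor in Z. Z1 = ∅; fixed.
Sat(EG recv) = ∅
Sat((EG recv) | req) = {n0, n4, n5, n7}
Sat(AX ((EG recv) | req)) = {s : every successor in {n0, n4, n5, n7}} = {n0, n2, n3}
n0 ∈ Sat(AX ((EG recv) | req)) = {n0, n2, n3}, so the formula holds at n0.

Yes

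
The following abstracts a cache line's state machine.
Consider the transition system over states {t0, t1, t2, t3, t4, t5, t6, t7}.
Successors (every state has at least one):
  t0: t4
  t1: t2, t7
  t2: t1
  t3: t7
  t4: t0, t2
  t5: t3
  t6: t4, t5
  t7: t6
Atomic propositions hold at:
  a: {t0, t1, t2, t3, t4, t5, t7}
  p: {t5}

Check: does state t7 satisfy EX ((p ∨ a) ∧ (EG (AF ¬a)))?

No

Sat(p ∨ a) = {t0, t1, t2, t3, t4, t5, t7}
Sat(¬a) = {t6}
AF ¬a: least fixpoint, start Z0 = {t6}, add states with every successor in Z. Z1 = {t6, t7}; Z2 = {t3, t6, t7}; Z3 = {t3, t5, t6, t7}; fixed.
Sat(AF ¬a) = {t3, t5, t6, t7}
EG (AF ¬a): greatest fixpoint, start Z0 = {t3, t5, t6, t7}, keep only states in Sat with some successor in Z. Already a fixed point.
Sat(EG (AF ¬a)) = {t3, t5, t6, t7}
Sat((p ∨ a) ∧ (EG (AF ¬a))) = {t3, t5, t7}
Sat(EX ((p ∨ a) ∧ (EG (AF ¬a)))) = {s : some successor in {t3, t5, t7}} = {t1, t3, t5, t6}
t7 ∉ Sat(EX ((p ∨ a) ∧ (EG (AF ¬a)))) = {t1, t3, t5, t6}, so the formula does not hold at t7.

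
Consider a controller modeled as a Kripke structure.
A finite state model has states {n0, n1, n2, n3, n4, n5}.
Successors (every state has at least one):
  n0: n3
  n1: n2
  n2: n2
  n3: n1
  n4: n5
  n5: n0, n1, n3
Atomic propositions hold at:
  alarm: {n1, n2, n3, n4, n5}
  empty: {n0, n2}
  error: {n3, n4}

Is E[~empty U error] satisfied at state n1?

No

Sat(~empty) = {n1, n3, n4, n5}
E[~empty U error]: least fixpoint, start Z0 = Sat(error) = {n3, n4}, add states in Sat(~empty) with some successor in Z. Z1 = {n3, n4, n5}; fixed.
Sat(E[~empty U error]) = {n3, n4, n5}
n1 ∉ Sat(E[~empty U error]) = {n3, n4, n5}, so the formula does not hold at n1.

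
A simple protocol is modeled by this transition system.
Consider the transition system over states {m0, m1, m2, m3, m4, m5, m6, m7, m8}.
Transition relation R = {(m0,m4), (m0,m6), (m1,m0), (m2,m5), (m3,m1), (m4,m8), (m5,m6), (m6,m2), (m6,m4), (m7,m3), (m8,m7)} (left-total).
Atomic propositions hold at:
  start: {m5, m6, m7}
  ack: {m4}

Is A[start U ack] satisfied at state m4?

Yes

A[start U ack]: least fixpoint, start Z0 = Sat(ack) = {m4}, add states in Sat(start) with every successor in Z. Already a fixed point.
Sat(A[start U ack]) = {m4}
m4 ∈ Sat(A[start U ack]) = {m4}, so the formula holds at m4.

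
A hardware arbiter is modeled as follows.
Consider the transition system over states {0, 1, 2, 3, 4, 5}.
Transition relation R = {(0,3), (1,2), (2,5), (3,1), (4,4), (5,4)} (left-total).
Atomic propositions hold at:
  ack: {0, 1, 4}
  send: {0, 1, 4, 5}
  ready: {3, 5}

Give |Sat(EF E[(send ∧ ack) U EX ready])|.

4

Sat(send ∧ ack) = {0, 1, 4}
Sat(EX ready) = {s : some successor in {3, 5}} = {0, 2}
E[(send ∧ ack) U EX ready]: least fixpoint, start Z0 = Sat(EX ready) = {0, 2}, add states in Sat(send ∧ ack) with some successor in Z. Z1 = {0, 1, 2}; fixed.
Sat(E[(send ∧ ack) U EX ready]) = {0, 1, 2}
EF E[(send ∧ ack) U EX ready]: least fixpoint, start Z0 = {0, 1, 2}, add states with some successor in Z. Z1 = {0, 1, 2, 3}; fixed.
Sat(EF E[(send ∧ ack) U EX ready]) = {0, 1, 2, 3}
|Sat(EF E[(send ∧ ack) U EX ready])| = |{0, 1, 2, 3}| = 4.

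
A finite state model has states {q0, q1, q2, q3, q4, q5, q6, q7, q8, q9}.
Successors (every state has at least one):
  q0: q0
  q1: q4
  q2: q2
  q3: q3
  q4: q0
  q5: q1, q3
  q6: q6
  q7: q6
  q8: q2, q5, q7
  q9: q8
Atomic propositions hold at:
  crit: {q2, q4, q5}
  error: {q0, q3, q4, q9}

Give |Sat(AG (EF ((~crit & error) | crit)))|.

6

Sat(~crit) = {q0, q1, q3, q6, q7, q8, q9}
Sat(~crit & error) = {q0, q3, q9}
Sat((~crit & error) | crit) = {q0, q2, q3, q4, q5, q9}
EF ((~crit & error) | crit): least fixpoint, start Z0 = {q0, q2, q3, q4, q5, q9}, add states with some successor in Z. Z1 = {q0, q1, q2, q3, q4, q5, q8, q9}; fixed.
Sat(EF ((~crit & error) | crit)) = {q0, q1, q2, q3, q4, q5, q8, q9}
AG (EF ((~crit & error) | crit)): greatest fixpoint, start Z0 = {q0, q1, q2, q3, q4, q5, q8, q9}, keep only states in Sat with every successor in Z. Z1 = {q0, q1, q2, q3, q4, q5, q9}; Z2 = {q0, q1, q2, q3, q4, q5}; fixed.
Sat(AG (EF ((~crit & error) | crit))) = {q0, q1, q2, q3, q4, q5}
|Sat(AG (EF ((~crit & error) | crit)))| = |{q0, q1, q2, q3, q4, q5}| = 6.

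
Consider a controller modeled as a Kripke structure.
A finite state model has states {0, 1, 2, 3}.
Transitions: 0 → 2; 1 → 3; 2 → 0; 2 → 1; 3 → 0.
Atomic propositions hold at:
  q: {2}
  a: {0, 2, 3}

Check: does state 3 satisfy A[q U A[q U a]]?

Yes

A[q U a]: least fixpoint, start Z0 = Sat(a) = {0, 2, 3}, add states in Sat(q) with every successor in Z. Already a fixed point.
Sat(A[q U a]) = {0, 2, 3}
A[q U A[q U a]]: least fixpoint, start Z0 = Sat(A[q U a]) = {0, 2, 3}, add states in Sat(q) with every successor in Z. Already a fixed point.
Sat(A[q U A[q U a]]) = {0, 2, 3}
3 ∈ Sat(A[q U A[q U a]]) = {0, 2, 3}, so the formula holds at 3.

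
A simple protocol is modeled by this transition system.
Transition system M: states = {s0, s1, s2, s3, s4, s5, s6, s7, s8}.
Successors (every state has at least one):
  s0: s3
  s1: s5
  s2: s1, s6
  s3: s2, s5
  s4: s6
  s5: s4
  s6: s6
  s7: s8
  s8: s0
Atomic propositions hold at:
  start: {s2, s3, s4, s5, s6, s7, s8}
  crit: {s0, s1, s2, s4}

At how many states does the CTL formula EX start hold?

8

Sat(EX start) = {s : some successor in {s2, s3, s4, s5, s6, s7, s8}} = {s0, s1, s2, s3, s4, s5, s6, s7}
|Sat(EX start)| = |{s0, s1, s2, s3, s4, s5, s6, s7}| = 8.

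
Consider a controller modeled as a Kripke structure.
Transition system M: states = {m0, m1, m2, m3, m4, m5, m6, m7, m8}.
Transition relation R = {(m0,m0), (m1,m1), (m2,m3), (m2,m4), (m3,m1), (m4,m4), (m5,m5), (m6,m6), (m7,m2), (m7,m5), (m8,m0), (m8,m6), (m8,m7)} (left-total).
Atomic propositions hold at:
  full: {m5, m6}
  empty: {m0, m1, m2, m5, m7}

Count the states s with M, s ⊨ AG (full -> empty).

Sat(full -> empty) = {m0, m1, m2, m3, m4, m5, m7, m8}
AG (full -> empty): greatest fixpoint, start Z0 = {m0, m1, m2, m3, m4, m5, m7, m8}, keep only states in Sat with every successor in Z. Z1 = {m0, m1, m2, m3, m4, m5, m7}; fixed.
Sat(AG (full -> empty)) = {m0, m1, m2, m3, m4, m5, m7}
|Sat(AG (full -> empty))| = |{m0, m1, m2, m3, m4, m5, m7}| = 7.

7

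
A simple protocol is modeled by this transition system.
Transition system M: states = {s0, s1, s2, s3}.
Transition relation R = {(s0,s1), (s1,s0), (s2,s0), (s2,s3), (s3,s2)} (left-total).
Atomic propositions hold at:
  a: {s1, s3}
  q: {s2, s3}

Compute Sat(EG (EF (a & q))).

Sat(a & q) = {s3}
EF (a & q): least fixpoint, start Z0 = {s3}, add states with some successor in Z. Z1 = {s2, s3}; fixed.
Sat(EF (a & q)) = {s2, s3}
EG (EF (a & q)): greatest fixpoint, start Z0 = {s2, s3}, keep only states in Sat with some successor in Z. Already a fixed point.
Sat(EG (EF (a & q))) = {s2, s3}

{s2, s3}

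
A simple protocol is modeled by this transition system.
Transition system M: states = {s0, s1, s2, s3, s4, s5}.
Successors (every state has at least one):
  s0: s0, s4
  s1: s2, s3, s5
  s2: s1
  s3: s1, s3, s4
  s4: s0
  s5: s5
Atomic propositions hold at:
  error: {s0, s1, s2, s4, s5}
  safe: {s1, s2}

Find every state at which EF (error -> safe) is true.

{s1, s2, s3}

Sat(error -> safe) = {s1, s2, s3}
EF (error -> safe): least fixpoint, start Z0 = {s1, s2, s3}, add states with some successor in Z. Already a fixed point.
Sat(EF (error -> safe)) = {s1, s2, s3}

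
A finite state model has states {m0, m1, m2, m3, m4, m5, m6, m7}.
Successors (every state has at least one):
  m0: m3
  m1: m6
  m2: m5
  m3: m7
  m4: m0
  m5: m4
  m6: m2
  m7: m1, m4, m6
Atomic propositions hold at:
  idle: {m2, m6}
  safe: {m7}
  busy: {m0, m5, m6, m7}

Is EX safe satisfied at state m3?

Sat(EX safe) = {s : some successor in {m7}} = {m3}
m3 ∈ Sat(EX safe) = {m3}, so the formula holds at m3.

Yes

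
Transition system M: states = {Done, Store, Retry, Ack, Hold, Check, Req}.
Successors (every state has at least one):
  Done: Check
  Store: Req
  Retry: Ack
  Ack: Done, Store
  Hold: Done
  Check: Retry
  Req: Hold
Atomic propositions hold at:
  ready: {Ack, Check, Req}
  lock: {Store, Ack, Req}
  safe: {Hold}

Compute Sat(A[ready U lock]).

{Store, Ack, Req}

A[ready U lock]: least fixpoint, start Z0 = Sat(lock) = {Store, Ack, Req}, add states in Sat(ready) with every successor in Z. Already a fixed point.
Sat(A[ready U lock]) = {Store, Ack, Req}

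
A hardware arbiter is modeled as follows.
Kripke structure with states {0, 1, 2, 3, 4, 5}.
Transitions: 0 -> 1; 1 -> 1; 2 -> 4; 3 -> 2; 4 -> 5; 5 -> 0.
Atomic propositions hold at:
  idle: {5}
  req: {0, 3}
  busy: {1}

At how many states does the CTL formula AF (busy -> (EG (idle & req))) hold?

5

Sat(idle & req) = ∅
EG (idle & req): greatest fixpoint, start Z0 = ∅, keep only states in Sat with some successor in Z. Already a fixed point.
Sat(EG (idle & req)) = ∅
Sat(busy -> (EG (idle & req))) = {0, 2, 3, 4, 5}
AF (busy -> (EG (idle & req))): least fixpoint, start Z0 = {0, 2, 3, 4, 5}, add states with every successor in Z. Already a fixed point.
Sat(AF (busy -> (EG (idle & req)))) = {0, 2, 3, 4, 5}
|Sat(AF (busy -> (EG (idle & req))))| = |{0, 2, 3, 4, 5}| = 5.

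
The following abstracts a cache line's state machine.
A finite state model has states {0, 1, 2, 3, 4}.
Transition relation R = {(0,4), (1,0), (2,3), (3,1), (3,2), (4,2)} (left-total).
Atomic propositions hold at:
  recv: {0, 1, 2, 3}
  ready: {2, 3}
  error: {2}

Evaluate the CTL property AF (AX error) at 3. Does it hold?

Sat(AX error) = {s : every successor in {2}} = {4}
AF (AX error): least fixpoint, start Z0 = {4}, add states with every successor in Z. Z1 = {0, 4}; Z2 = {0, 1, 4}; fixed.
Sat(AF (AX error)) = {0, 1, 4}
3 ∉ Sat(AF (AX error)) = {0, 1, 4}, so the formula does not hold at 3.

No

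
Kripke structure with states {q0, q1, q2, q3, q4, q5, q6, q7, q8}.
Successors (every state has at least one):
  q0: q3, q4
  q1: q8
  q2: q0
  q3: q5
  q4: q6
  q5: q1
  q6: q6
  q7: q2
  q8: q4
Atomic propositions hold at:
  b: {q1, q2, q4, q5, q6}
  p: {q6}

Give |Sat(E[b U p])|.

2

E[b U p]: least fixpoint, start Z0 = Sat(p) = {q6}, add states in Sat(b) with some successor in Z. Z1 = {q4, q6}; fixed.
Sat(E[b U p]) = {q4, q6}
|Sat(E[b U p])| = |{q4, q6}| = 2.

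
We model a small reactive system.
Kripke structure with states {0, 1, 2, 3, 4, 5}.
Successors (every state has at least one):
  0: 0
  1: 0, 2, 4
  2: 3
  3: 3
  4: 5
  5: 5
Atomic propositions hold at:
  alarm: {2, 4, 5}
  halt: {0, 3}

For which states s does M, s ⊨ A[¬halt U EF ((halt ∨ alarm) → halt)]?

Sat(¬halt) = {1, 2, 4, 5}
Sat(halt ∨ alarm) = {0, 2, 3, 4, 5}
Sat((halt ∨ alarm) → halt) = {0, 1, 3}
EF ((halt ∨ alarm) → halt): least fixpoint, start Z0 = {0, 1, 3}, add states with some successor in Z. Z1 = {0, 1, 2, 3}; fixed.
Sat(EF ((halt ∨ alarm) → halt)) = {0, 1, 2, 3}
A[¬halt U EF ((halt ∨ alarm) → halt)]: least fixpoint, start Z0 = Sat(EF ((halt ∨ alarm) → halt)) = {0, 1, 2, 3}, add states in Sat(¬halt) with every successor in Z. Already a fixed point.
Sat(A[¬halt U EF ((halt ∨ alarm) → halt)]) = {0, 1, 2, 3}

{0, 1, 2, 3}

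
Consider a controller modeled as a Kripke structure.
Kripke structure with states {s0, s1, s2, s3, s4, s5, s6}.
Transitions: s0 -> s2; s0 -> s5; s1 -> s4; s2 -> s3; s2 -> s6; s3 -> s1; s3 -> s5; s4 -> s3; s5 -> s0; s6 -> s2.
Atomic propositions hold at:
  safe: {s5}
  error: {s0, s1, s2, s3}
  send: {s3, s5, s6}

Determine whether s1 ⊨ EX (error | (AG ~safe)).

Sat(~safe) = {s0, s1, s2, s3, s4, s6}
AG ~safe: greatest fixpoint, start Z0 = {s0, s1, s2, s3, s4, s6}, keep only states in Sat with every successor in Z. Z1 = {s1, s2, s4, s6}; Z2 = {s1, s6}; Z3 = ∅; fixed.
Sat(AG ~safe) = ∅
Sat(error | (AG ~safe)) = {s0, s1, s2, s3}
Sat(EX (error | (AG ~safe))) = {s : some successor in {s0, s1, s2, s3}} = {s0, s2, s3, s4, s5, s6}
s1 ∉ Sat(EX (error | (AG ~safe))) = {s0, s2, s3, s4, s5, s6}, so the formula does not hold at s1.

No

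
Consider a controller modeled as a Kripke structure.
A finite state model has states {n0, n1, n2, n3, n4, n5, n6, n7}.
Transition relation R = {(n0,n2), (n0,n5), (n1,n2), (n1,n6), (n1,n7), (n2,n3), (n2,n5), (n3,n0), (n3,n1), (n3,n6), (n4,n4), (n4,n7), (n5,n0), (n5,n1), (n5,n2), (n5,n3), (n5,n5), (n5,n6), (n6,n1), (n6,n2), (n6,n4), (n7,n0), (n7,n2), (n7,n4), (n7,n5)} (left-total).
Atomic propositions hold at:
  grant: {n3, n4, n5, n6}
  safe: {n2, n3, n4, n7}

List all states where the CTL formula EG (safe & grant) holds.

Sat(safe & grant) = {n3, n4}
EG (safe & grant): greatest fixpoint, start Z0 = {n3, n4}, keep only states in Sat with some successor in Z. Z1 = {n4}; fixed.
Sat(EG (safe & grant)) = {n4}

{n4}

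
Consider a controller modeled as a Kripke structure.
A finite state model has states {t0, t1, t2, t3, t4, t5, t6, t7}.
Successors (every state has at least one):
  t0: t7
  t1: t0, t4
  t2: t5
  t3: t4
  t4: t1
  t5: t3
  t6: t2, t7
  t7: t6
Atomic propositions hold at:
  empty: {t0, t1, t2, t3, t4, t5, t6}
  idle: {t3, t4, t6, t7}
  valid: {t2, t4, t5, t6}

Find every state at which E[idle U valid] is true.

{t2, t3, t4, t5, t6, t7}

E[idle U valid]: least fixpoint, start Z0 = Sat(valid) = {t2, t4, t5, t6}, add states in Sat(idle) with some successor in Z. Z1 = {t2, t3, t4, t5, t6, t7}; fixed.
Sat(E[idle U valid]) = {t2, t3, t4, t5, t6, t7}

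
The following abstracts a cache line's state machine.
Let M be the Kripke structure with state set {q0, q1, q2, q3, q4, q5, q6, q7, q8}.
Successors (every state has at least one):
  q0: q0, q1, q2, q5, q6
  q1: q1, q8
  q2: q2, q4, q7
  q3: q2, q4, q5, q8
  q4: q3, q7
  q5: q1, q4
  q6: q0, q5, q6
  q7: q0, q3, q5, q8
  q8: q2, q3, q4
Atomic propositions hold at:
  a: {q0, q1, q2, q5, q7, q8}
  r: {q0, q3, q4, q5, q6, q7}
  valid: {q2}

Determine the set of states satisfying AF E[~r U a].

{q0, q1, q2, q5, q7, q8}

Sat(~r) = {q1, q2, q8}
E[~r U a]: least fixpoint, start Z0 = Sat(a) = {q0, q1, q2, q5, q7, q8}, add states in Sat(~r) with some successor in Z. Already a fixed point.
Sat(E[~r U a]) = {q0, q1, q2, q5, q7, q8}
AF E[~r U a]: least fixpoint, start Z0 = {q0, q1, q2, q5, q7, q8}, add states with every successor in Z. Already a fixed point.
Sat(AF E[~r U a]) = {q0, q1, q2, q5, q7, q8}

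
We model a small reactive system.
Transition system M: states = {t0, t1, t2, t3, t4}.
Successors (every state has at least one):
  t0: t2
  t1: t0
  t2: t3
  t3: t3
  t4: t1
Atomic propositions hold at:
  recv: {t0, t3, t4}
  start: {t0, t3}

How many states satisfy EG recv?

1

EG recv: greatest fixpoint, start Z0 = {t0, t3, t4}, keep only states in Sat with some successor in Z. Z1 = {t3}; fixed.
Sat(EG recv) = {t3}
|Sat(EG recv)| = |{t3}| = 1.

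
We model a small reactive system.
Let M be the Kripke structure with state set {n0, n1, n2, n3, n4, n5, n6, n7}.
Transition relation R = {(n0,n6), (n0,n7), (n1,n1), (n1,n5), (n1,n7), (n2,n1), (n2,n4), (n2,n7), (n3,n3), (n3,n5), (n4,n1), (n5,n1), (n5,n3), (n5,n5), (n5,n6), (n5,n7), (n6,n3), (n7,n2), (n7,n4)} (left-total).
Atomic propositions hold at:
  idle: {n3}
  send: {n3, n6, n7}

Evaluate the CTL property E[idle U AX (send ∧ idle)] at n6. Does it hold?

Yes

Sat(send ∧ idle) = {n3}
Sat(AX (send ∧ idle)) = {s : every successor in {n3}} = {n6}
E[idle U AX (send ∧ idle)]: least fixpoint, start Z0 = Sat(AX (send ∧ idle)) = {n6}, add states in Sat(idle) with some successor in Z. Already a fixed point.
Sat(E[idle U AX (send ∧ idle)]) = {n6}
n6 ∈ Sat(E[idle U AX (send ∧ idle)]) = {n6}, so the formula holds at n6.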